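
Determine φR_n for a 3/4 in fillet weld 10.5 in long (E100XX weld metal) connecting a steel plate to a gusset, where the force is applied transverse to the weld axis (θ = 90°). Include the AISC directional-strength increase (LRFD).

φR_n ≈ 376 kips

E100XX → F_EXX = 100 ksi.
t_e = 0.707 × 0.75 = 0.5302 in; A_we = 0.5302 × 10.5 = 5.568 in².
Directional factor: 1.0 + 0.5 sin^1.5(90°) = 1.5.
F_nw = 0.6 × 100 × 1.5 = 90 ksi.
φR_n = 0.75 × 90 × 5.568 = 375.8 kips.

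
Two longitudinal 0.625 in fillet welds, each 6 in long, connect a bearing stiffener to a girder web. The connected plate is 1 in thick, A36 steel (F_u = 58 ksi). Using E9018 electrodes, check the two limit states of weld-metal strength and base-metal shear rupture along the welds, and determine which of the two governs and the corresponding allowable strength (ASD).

E90XX → F_EXX = 90 ksi.
t_e = 0.707 × 0.625 = 0.4419 in; L = 12 in.
Weld metal: R_n/Ω = (1/2.0) × 0.6 × 90 × 0.4419 × 12 = 143.2 kips.
Base metal (shear rupture): R_n/Ω = (1/2.0) × 0.6 × 58 × 1 × 12 = 208.8 kips.
Governing: weld metal.

R_n/Ω ≈ 143 kips (weld metal governs)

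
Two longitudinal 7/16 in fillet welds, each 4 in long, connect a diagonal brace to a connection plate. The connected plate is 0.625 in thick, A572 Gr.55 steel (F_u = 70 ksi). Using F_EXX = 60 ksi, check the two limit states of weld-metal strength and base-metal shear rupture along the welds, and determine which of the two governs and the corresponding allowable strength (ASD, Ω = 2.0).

t_e = 0.707 × 0.4375 = 0.3093 in; L = 8 in.
Weld metal: R_n/Ω = (1/2.0) × 0.6 × 60 × 0.3093 × 8 = 44.54 kips.
Base metal (shear rupture): R_n/Ω = (1/2.0) × 0.6 × 70 × 0.625 × 8 = 105 kips.
Governing: weld metal.

R_n/Ω ≈ 44.5 kips (weld metal governs)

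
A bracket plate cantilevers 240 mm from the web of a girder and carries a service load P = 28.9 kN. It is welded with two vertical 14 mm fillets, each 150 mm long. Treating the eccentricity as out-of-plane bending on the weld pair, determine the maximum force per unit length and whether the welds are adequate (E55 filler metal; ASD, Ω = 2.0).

f_max ≈ 930 N/mm; adequate

E55XX → F_EXX = 550 MPa.
L_w = 2 × 150 = 300 mm; section modulus (unit throat) S = 2 × L²/6 = 7500 mm².
Direct shear f_v = P/L_w = 28.9×10³/300 = 96.33 N/mm.
Moment M = P × e = 28.9×10³ × 240 = 6936000 N·mm; bending f_b = M/S = 924.8 N/mm.
f_max = √(f_v² + f_b²) = √(96.33² + 924.8²) = 929.8 N/mm.
r_n/Ω = (1/2.0) × 0.6 × 550 × (0.707 × 14) = 1633 N/mm → adequate.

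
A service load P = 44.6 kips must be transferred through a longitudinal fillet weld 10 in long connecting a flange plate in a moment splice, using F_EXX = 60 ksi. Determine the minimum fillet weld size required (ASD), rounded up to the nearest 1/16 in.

w = 3/8 in

Total weld length L = 10 in.
Required throat t_e = P × Ω / (0.6 F_EXX × L) = 44.6 × 2.0 / (0.6 × 60 × 10) = 0.2478 in.
Required leg w = t_e / 0.707 = 0.3505 in → use 3/8 in.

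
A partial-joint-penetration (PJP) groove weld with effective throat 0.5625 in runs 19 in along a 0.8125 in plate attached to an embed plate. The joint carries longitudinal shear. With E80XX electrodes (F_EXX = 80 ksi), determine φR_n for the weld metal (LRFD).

φR_n ≈ 385 kip

Effective throat (given) t_e = 0.5625 in.
A_we = 0.5625 × 19 = 10.69 in².
F_nw = 0.6 F_EXX = 48 ksi.
φR_n = 0.75 × 48 × 10.69 = 384.8 kip.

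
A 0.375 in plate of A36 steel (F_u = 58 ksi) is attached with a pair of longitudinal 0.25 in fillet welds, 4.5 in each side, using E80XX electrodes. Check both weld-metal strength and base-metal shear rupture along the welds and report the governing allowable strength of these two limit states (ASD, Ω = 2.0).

E80XX → F_EXX = 80 ksi.
t_e = 0.707 × 0.25 = 0.1767 in; L = 9 in.
Weld metal: R_n/Ω = (1/2.0) × 0.6 × 80 × 0.1767 × 9 = 38.18 kip.
Base metal (shear rupture): R_n/Ω = (1/2.0) × 0.6 × 58 × 0.375 × 9 = 58.72 kip.
Governing: weld metal.

R_n/Ω ≈ 38.2 kip (weld metal governs)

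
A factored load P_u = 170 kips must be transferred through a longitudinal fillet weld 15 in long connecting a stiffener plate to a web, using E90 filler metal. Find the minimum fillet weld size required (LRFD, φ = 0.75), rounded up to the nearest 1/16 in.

w = 7/16 in

E90XX → F_EXX = 90 ksi.
Total weld length L = 15 in.
Required throat t_e = P_u / (φ × 0.6 F_EXX × L) = 170 / (0.75 × 0.6 × 90 × 15) = 0.2798 in.
Required leg w = t_e / 0.707 = 0.3958 in → use 7/16 in.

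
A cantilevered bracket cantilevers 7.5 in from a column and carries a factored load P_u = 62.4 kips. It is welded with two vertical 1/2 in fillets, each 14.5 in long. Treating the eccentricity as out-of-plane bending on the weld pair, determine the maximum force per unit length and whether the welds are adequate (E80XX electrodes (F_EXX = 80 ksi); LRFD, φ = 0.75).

f_max ≈ 7.02 kip/in; adequate

L_w = 2 × 14.5 = 29 in; section modulus (unit throat) S = 2 × L²/6 = 70.08 in².
Direct shear f_v = P/L_w = 62.4/29 = 2.152 kip/in.
Moment M = P × e = 62.4 × 7.5 = 468 kip·in; bending f_b = M/S = 6.678 kip/in.
f_max = √(f_v² + f_b²) = √(2.152² + 6.678²) = 7.016 kip/in.
φr_n = 0.75 × 0.6 × 80 × (0.707 × 0.5) = 12.73 kip/in → adequate.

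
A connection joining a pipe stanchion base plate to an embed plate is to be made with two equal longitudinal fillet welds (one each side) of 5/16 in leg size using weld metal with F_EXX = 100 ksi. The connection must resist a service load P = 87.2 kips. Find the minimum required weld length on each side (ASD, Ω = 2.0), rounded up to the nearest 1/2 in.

L = 7 in on each side

Throat t_e = 0.707 × 0.3125 = 0.2209 in.
r_n/Ω = (0.6 × 100 × 0.2209) / 2.0 = 6.628 kip/in.
L_req = P / (r_n/Ω) = 87.2 / 6.628 = 13.16 in total.
Per side: 13.16 / 2 = 6.578 in.
Round up → use L = 7 in on each side.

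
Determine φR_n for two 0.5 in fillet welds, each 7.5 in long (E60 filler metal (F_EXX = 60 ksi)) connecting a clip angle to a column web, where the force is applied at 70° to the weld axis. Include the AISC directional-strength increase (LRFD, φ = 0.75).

t_e = 0.707 × 0.5 = 0.3535 in; A_we = 0.3535 × 15 = 5.302 in².
Directional factor: 1.0 + 0.5 sin^1.5(70°) = 1.455.
F_nw = 0.6 × 60 × 1.455 = 52.4 ksi.
φR_n = 0.75 × 52.4 × 5.302 = 208.4 kip.

φR_n ≈ 208 kip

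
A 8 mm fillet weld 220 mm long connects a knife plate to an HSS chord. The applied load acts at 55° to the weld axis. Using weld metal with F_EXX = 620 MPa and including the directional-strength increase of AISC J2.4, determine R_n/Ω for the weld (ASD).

R_n/Ω ≈ 317 kN

t_e = 0.707 × 8 = 5.656 mm; A_we = 5.656 × 220 = 1244 mm².
Directional factor: 1.0 + 0.5 sin^1.5(55°) = 1.371.
F_nw = 0.6 × 620 × 1.371 = 509.9 MPa.
R_n/Ω = (509.9 × 1244) / 2.0 × 10⁻³ = 317.2 kN.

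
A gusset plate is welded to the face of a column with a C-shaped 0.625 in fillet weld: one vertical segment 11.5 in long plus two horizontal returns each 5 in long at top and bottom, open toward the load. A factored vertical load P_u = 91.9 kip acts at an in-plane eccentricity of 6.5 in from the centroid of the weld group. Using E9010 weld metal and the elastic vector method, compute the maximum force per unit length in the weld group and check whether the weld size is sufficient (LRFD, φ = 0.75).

E90XX → F_EXX = 90 ksi.
Total weld length L_w = 21.5 in. Treat welds as unit-width lines.
Centroid: x̄ = 2×5×2.5 / 21.5 = 1.163 in from the vertical weld.
Polar moment about centroid: J = I_x + I_y = [11.5³/12 + 2×5×5.75²] + [11.5×1.163² + 2(5³/12 + 5×1.337²)] = 511.6 in³.
Direct shear f_v = P/L_w = 91.9 / 21.5 = 4.274 kip/in (vertical).
Torsion M = P·e = 91.9 × 6.5 = 597.35 kip·in.
Critical point at (x, y) = (3.837, 5.75) from centroid. f_tx = M·y/J = 6.713 kip/in; f_ty = M·x/J = 4.48 kip/in.
Resultant f_max = √[f_tx² + (f_v + f_ty)²] = √[6.713² + (4.274 + 4.48)²] = 11.03 kip/in.
Capacity per unit length: φr_n = 0.75 × 0.6 × 90 × (0.707 × 0.625) = 17.9 kip/in.
11.03 ≤ 17.9 → adequate.

f_max ≈ 11 kip/in; adequate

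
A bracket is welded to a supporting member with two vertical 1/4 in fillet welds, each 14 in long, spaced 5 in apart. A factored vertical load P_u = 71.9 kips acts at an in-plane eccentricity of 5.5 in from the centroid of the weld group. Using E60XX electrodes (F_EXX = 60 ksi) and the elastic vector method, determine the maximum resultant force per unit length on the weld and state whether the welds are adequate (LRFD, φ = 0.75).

Total weld length L_w = 28 in. Treat welds as unit-width lines.
Polar moment about centroid: J = 2[d³/12 + d(b/2)²] = 2[14³/12 + 14×2.5²] = 632.3 in³.
Direct shear f_v = P/L_w = 71.9 / 28 = 2.568 kip/in (vertical).
Torsion M = P·e = 71.9 × 5.5 = 395.45 kip·in.
Critical point at (x, y) = (2.5, 7) from centroid. f_tx = M·y/J = 4.378 kip/in; f_ty = M·x/J = 1.563 kip/in.
Resultant f_max = √[f_tx² + (f_v + f_ty)²] = √[4.378² + (2.568 + 1.563)²] = 6.019 kip/in.
Capacity per unit length: φr_n = 0.75 × 0.6 × 60 × (0.707 × 0.25) = 4.772 kip/in.
6.019 > 4.772 → NOT adequate.

f_max ≈ 6.02 kip/in; NOT adequate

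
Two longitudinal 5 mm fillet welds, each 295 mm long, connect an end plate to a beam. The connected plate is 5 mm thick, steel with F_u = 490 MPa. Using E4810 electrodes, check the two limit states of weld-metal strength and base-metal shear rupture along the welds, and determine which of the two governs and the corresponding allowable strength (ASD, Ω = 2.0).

E48XX → F_EXX = 480 MPa.
t_e = 0.707 × 5 = 3.535 mm; L = 590 mm.
Weld metal: R_n/Ω = (1/2.0) × 0.6 × 480 × 3.535 × 590 × 10⁻³ = 300.3 kN.
Base metal (shear rupture): R_n/Ω = (1/2.0) × 0.6 × 490 × 5 × 590 × 10⁻³ = 433.7 kN.
Governing: weld metal.

R_n/Ω ≈ 300 kN (weld metal governs)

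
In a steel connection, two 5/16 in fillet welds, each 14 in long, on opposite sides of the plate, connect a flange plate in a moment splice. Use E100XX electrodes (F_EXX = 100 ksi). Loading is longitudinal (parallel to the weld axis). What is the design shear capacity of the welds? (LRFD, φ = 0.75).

φR_n ≈ 278 kip

Effective throat t_e = 0.707 × 0.3125 = 0.2209 in.
Total length L = 28 in; A_we = 0.2209 × 28 = 6.186 in².
F_nw = 0.6 F_EXX = 0.6 × 100 = 60 ksi.
φR_n = 0.75 × 60 × 6.186 = 278.4 kip.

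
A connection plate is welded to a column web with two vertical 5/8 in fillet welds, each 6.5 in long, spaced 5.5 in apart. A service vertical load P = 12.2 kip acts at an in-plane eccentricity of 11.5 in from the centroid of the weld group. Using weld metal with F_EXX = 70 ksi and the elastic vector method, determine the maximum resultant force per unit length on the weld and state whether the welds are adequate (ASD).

f_max ≈ 4.81 kip/in; adequate

Total weld length L_w = 13 in. Treat welds as unit-width lines.
Polar moment about centroid: J = 2[d³/12 + d(b/2)²] = 2[6.5³/12 + 6.5×2.75²] = 144.1 in³.
Direct shear f_v = P/L_w = 12.2 / 13 = 0.9385 kip/in (vertical).
Torsion M = P·e = 12.2 × 11.5 = 140.3 kip·in.
Critical point at (x, y) = (2.75, 3.25) from centroid. f_tx = M·y/J = 3.165 kip/in; f_ty = M·x/J = 2.678 kip/in.
Resultant f_max = √[f_tx² + (f_v + f_ty)²] = √[3.165² + (0.9385 + 2.678)²] = 4.805 kip/in.
Capacity per unit length: r_n/Ω = (1/2.0) × 0.6 × 70 × (0.707 × 0.625) = 9.279 kip/in.
4.805 ≤ 9.279 → adequate.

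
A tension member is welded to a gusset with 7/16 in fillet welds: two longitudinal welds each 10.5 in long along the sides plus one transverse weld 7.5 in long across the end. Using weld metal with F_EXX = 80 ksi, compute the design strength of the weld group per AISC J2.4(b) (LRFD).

t_e = 0.707 × 0.4375 = 0.3093 in.
R_nwl = 0.6 × 80 × 0.3093 × 21 = 311.8 kips (longitudinal, 2 welds).
R_nwt = 0.6 × 80 × 0.3093 × 7.5 = 111.4 kips (transverse, base value).
(i) R_nwl + R_nwt = 423.1 kips; (ii) 0.85 R_nwl + 1.5 R_nwt = 432 kips.
R_n = max = 432 kips [governs: (ii)]; φR_n = 324 kips.

φR_n ≈ 324 kips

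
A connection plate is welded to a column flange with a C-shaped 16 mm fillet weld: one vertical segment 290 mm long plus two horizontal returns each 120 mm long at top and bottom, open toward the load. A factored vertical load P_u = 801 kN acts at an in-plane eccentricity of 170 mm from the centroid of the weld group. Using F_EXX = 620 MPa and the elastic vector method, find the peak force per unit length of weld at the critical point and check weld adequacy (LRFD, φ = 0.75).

f_max ≈ 4010 N/mm; NOT adequate

Total weld length L_w = 530 mm. Treat welds as unit-width lines.
Centroid: x̄ = 2×120×60 / 530 = 27.17 mm from the vertical weld.
Polar moment about centroid: J = I_x + I_y = [290³/12 + 2×120×145²] + [290×27.17² + 2(120³/12 + 120×32.83²)] = 7839000 mm³.
Direct shear f_v = P/L_w = 801×10³ / 530 = 1511 N/mm (vertical).
Torsion M = P·e = 801×10³ × 170 = 136170000 N·mm.
Critical point at (x, y) = (92.83, 145) from centroid. f_tx = M·y/J = 2519 N/mm; f_ty = M·x/J = 1613 N/mm.
Resultant f_max = √[f_tx² + (f_v + f_ty)²] = √[2519² + (1511 + 1613)²] = 4013 N/mm.
Capacity per unit length: φr_n = 0.75 × 0.6 × 620 × (0.707 × 16) = 3156 N/mm.
4013 > 3156 → NOT adequate.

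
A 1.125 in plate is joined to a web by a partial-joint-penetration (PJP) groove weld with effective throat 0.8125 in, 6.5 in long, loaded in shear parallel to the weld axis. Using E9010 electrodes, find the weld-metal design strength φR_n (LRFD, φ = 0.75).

E90XX → F_EXX = 90 ksi.
Effective throat (given) t_e = 0.8125 in.
A_we = 0.8125 × 6.5 = 5.281 in².
F_nw = 0.6 F_EXX = 54 ksi.
φR_n = 0.75 × 54 × 5.281 = 213.9 kips.

φR_n ≈ 214 kips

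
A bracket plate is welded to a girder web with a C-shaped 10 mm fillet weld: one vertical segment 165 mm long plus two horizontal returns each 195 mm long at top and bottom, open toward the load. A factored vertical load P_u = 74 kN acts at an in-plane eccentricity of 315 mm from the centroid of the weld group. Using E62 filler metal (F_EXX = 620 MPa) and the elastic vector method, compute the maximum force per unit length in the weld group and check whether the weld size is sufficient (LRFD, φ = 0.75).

f_max ≈ 771 N/mm; adequate

Total weld length L_w = 555 mm. Treat welds as unit-width lines.
Centroid: x̄ = 2×195×97.5 / 555 = 68.51 mm from the vertical weld.
Polar moment about centroid: J = I_x + I_y = [165³/12 + 2×195×82.5²] + [165×68.51² + 2(195³/12 + 195×28.99²)] = 5367000 mm³.
Direct shear f_v = P/L_w = 74×10³ / 555 = 133.3 N/mm (vertical).
Torsion M = P·e = 74×10³ × 315 = 23310000 N·mm.
Critical point at (x, y) = (126.5, 82.5) from centroid. f_tx = M·y/J = 358.3 N/mm; f_ty = M·x/J = 549.4 N/mm.
Resultant f_max = √[f_tx² + (f_v + f_ty)²] = √[358.3² + (133.3 + 549.4)²] = 771 N/mm.
Capacity per unit length: φr_n = 0.75 × 0.6 × 620 × (0.707 × 10) = 1973 N/mm.
771 ≤ 1973 → adequate.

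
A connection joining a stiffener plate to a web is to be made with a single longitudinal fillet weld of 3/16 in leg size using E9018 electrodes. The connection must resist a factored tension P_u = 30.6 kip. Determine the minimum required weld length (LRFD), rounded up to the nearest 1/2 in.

L = 6 in

E90XX → F_EXX = 90 ksi.
Throat t_e = 0.707 × 0.1875 = 0.1326 in.
φr_n = 0.75 × 0.6 × 90 × 0.1326 = 5.369 kip/in.
L_req = P_u / φr_n = 30.6 / 5.369 = 5.7 in total.
Round up → use L = 6 in.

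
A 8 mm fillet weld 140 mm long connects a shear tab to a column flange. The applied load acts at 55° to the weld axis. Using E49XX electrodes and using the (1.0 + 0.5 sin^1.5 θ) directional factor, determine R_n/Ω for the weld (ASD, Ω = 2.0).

E49XX → F_EXX = 490 MPa.
t_e = 0.707 × 8 = 5.656 mm; A_we = 5.656 × 140 = 791.8 mm².
Directional factor: 1.0 + 0.5 sin^1.5(55°) = 1.371.
F_nw = 0.6 × 490 × 1.371 = 403 MPa.
R_n/Ω = (403 × 791.8) / 2.0 × 10⁻³ = 159.5 kN.

R_n/Ω ≈ 160 kN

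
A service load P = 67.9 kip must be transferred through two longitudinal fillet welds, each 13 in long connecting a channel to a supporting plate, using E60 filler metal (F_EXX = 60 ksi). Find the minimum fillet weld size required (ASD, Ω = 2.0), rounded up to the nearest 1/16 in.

Total weld length L = 26 in.
Required throat t_e = P × Ω / (0.6 F_EXX × L) = 67.9 × 2.0 / (0.6 × 60 × 26) = 0.1451 in.
Required leg w = t_e / 0.707 = 0.2052 in → use 1/4 in.

w = 1/4 in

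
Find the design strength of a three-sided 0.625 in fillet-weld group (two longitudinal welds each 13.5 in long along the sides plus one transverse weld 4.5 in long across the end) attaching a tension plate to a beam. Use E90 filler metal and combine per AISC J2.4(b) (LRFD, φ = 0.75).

E90XX → F_EXX = 90 ksi.
t_e = 0.707 × 0.625 = 0.4419 in.
R_nwl = 0.6 × 90 × 0.4419 × 27 = 644.3 kip (longitudinal, 2 welds).
R_nwt = 0.6 × 90 × 0.4419 × 4.5 = 107.4 kip (transverse, base value).
(i) R_nwl + R_nwt = 751.6 kip; (ii) 0.85 R_nwl + 1.5 R_nwt = 708.7 kip.
R_n = max = 751.6 kip [governs: (i)]; φR_n = 563.7 kip.

φR_n ≈ 564 kip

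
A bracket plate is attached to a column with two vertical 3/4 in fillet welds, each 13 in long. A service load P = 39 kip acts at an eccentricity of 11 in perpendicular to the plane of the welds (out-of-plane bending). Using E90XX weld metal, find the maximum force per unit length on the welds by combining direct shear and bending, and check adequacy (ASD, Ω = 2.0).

E90XX → F_EXX = 90 ksi.
L_w = 2 × 13 = 26 in; section modulus (unit throat) S = 2 × L²/6 = 56.33 in².
Direct shear f_v = P/L_w = 39/26 = 1.5 kip/in.
Moment M = P × e = 39 × 11 = 429 kip·in; bending f_b = M/S = 7.615 kip/in.
f_max = √(f_v² + f_b²) = √(1.5² + 7.615²) = 7.762 kip/in.
r_n/Ω = (1/2.0) × 0.6 × 90 × (0.707 × 0.75) = 14.32 kip/in → adequate.

f_max ≈ 7.76 kip/in; adequate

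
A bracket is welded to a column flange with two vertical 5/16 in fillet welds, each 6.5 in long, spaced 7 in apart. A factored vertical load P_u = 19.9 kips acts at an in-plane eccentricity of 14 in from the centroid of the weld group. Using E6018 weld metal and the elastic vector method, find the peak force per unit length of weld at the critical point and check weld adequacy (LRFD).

f_max ≈ 7.68 kip/in; NOT adequate

E60XX → F_EXX = 60 ksi.
Total weld length L_w = 13 in. Treat welds as unit-width lines.
Polar moment about centroid: J = 2[d³/12 + d(b/2)²] = 2[6.5³/12 + 6.5×3.5²] = 205 in³.
Direct shear f_v = P/L_w = 19.9 / 13 = 1.531 kip/in (vertical).
Torsion M = P·e = 19.9 × 14 = 278.6 kip·in.
Critical point at (x, y) = (3.5, 3.25) from centroid. f_tx = M·y/J = 4.416 kip/in; f_ty = M·x/J = 4.756 kip/in.
Resultant f_max = √[f_tx² + (f_v + f_ty)²] = √[4.416² + (1.531 + 4.756)²] = 7.683 kip/in.
Capacity per unit length: φr_n = 0.75 × 0.6 × 60 × (0.707 × 0.3125) = 5.965 kip/in.
7.683 > 5.965 → NOT adequate.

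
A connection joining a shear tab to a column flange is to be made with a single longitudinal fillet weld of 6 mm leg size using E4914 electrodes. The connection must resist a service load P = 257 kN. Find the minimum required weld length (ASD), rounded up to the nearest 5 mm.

L = 415 mm

E49XX → F_EXX = 490 MPa.
Throat t_e = 0.707 × 6 = 4.242 mm.
r_n/Ω = (0.6 × 490 × 4.242) / 2.0 = 623.6 N/mm = 0.6236 kN/mm.
L_req = P / (r_n/Ω) = 257 / 0.6236 = 412.1 mm total.
Round up → use L = 415 mm.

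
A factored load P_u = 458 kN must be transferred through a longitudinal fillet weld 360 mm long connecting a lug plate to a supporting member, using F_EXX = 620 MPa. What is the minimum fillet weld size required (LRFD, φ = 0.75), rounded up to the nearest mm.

Total weld length L = 360 mm.
Required throat t_e = P_u / (φ × 0.6 F_EXX × L) = 458 / (0.75 × 0.6 × 620 × 360 × 10⁻³) = 4.56 mm.
Required leg w = t_e / 0.707 = 6.45 mm → use 7 mm.

w = 7 mm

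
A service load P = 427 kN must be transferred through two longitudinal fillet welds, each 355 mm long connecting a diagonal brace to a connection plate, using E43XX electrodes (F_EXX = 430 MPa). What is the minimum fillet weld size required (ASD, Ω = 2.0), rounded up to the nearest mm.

w = 7 mm

Total weld length L = 710 mm.
Required throat t_e = P × Ω / (0.6 F_EXX × L) = 427 × 2.0 / (0.6 × 430 × 710 × 10⁻³) = 4.662 mm.
Required leg w = t_e / 0.707 = 6.594 mm → use 7 mm.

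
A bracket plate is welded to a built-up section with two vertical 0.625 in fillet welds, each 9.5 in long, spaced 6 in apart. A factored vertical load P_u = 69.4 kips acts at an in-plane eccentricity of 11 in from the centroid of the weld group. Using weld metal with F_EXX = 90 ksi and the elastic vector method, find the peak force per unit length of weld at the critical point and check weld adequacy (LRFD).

Total weld length L_w = 19 in. Treat welds as unit-width lines.
Polar moment about centroid: J = 2[d³/12 + d(b/2)²] = 2[9.5³/12 + 9.5×3²] = 313.9 in³.
Direct shear f_v = P/L_w = 69.4 / 19 = 3.653 kip/in (vertical).
Torsion M = P·e = 69.4 × 11 = 763.4 kip·in.
Critical point at (x, y) = (3, 4.75) from centroid. f_tx = M·y/J = 11.55 kip/in; f_ty = M·x/J = 7.296 kip/in.
Resultant f_max = √[f_tx² + (f_v + f_ty)²] = √[11.55² + (3.653 + 7.296)²] = 15.92 kip/in.
Capacity per unit length: φr_n = 0.75 × 0.6 × 90 × (0.707 × 0.625) = 17.9 kip/in.
15.92 ≤ 17.9 → adequate.

f_max ≈ 15.9 kip/in; adequate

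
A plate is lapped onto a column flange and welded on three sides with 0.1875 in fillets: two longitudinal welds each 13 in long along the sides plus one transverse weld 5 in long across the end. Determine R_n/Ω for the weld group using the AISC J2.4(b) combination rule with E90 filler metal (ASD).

E90XX → F_EXX = 90 ksi.
t_e = 0.707 × 0.1875 = 0.1326 in.
R_nwl = 0.6 × 90 × 0.1326 × 26 = 186.1 kip (longitudinal, 2 welds).
R_nwt = 0.6 × 90 × 0.1326 × 5 = 35.79 kip (transverse, base value).
(i) R_nwl + R_nwt = 221.9 kip; (ii) 0.85 R_nwl + 1.5 R_nwt = 211.9 kip.
R_n = max = 221.9 kip [governs: (i)]; R_n/Ω = 111 kip.

R_n/Ω ≈ 111 kip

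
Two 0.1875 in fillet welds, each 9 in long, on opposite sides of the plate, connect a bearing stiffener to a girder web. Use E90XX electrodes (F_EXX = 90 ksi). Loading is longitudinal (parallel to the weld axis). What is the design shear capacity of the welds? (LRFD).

φR_n ≈ 96.6 kip

Effective throat t_e = 0.707 × 0.1875 = 0.1326 in.
Total length L = 18 in; A_we = 0.1326 × 18 = 2.386 in².
F_nw = 0.6 F_EXX = 0.6 × 90 = 54 ksi.
φR_n = 0.75 × 54 × 2.386 = 96.64 kip.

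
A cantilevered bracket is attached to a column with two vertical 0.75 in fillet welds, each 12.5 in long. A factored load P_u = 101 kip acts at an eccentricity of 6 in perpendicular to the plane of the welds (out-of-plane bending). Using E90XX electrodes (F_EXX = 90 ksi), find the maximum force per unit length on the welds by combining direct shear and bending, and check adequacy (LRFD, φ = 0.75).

f_max ≈ 12.3 kip/in; adequate

L_w = 2 × 12.5 = 25 in; section modulus (unit throat) S = 2 × L²/6 = 52.08 in².
Direct shear f_v = P/L_w = 101/25 = 4.04 kip/in.
Moment M = P × e = 101 × 6 = 606 kip·in; bending f_b = M/S = 11.64 kip/in.
f_max = √(f_v² + f_b²) = √(4.04² + 11.64²) = 12.32 kip/in.
φr_n = 0.75 × 0.6 × 90 × (0.707 × 0.75) = 21.48 kip/in → adequate.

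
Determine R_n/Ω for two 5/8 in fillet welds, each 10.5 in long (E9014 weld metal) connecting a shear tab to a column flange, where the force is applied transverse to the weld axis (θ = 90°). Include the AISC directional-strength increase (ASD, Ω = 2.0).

R_n/Ω ≈ 376 kips

E90XX → F_EXX = 90 ksi.
t_e = 0.707 × 0.625 = 0.4419 in; A_we = 0.4419 × 21 = 9.279 in².
Directional factor: 1.0 + 0.5 sin^1.5(90°) = 1.5.
F_nw = 0.6 × 90 × 1.5 = 81 ksi.
R_n/Ω = (81 × 9.279) / 2.0 = 375.8 kips.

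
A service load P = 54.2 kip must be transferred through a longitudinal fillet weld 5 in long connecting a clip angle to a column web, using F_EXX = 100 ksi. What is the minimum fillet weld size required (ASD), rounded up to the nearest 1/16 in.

Total weld length L = 5 in.
Required throat t_e = P × Ω / (0.6 F_EXX × L) = 54.2 × 2.0 / (0.6 × 100 × 5) = 0.3613 in.
Required leg w = t_e / 0.707 = 0.5111 in → use 9/16 in.

w = 9/16 in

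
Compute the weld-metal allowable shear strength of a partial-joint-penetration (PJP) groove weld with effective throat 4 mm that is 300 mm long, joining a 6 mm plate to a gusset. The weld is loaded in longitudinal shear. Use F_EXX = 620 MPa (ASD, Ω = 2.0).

Effective throat (given) t_e = 4 mm.
A_we = 4 × 300 = 1200 mm².
F_nw = 0.6 F_EXX = 372 MPa.
R_n/Ω = (372 × 1200) / 2.0 × 10⁻³ = 223.2 kN.

R_n/Ω ≈ 223 kN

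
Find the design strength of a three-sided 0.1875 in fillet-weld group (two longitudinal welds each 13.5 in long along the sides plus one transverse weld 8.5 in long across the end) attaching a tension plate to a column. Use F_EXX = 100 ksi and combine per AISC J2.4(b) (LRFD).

φR_n ≈ 213 kip

t_e = 0.707 × 0.1875 = 0.1326 in.
R_nwl = 0.6 × 100 × 0.1326 × 27 = 214.8 kip (longitudinal, 2 welds).
R_nwt = 0.6 × 100 × 0.1326 × 8.5 = 67.61 kip (transverse, base value).
(i) R_nwl + R_nwt = 282.4 kip; (ii) 0.85 R_nwl + 1.5 R_nwt = 283.9 kip.
R_n = max = 283.9 kip [governs: (ii)]; φR_n = 213 kip.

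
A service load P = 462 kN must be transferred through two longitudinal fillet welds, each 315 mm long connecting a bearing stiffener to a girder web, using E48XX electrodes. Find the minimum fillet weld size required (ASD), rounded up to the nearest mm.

w = 8 mm

E48XX → F_EXX = 480 MPa.
Total weld length L = 630 mm.
Required throat t_e = P × Ω / (0.6 F_EXX × L) = 462 × 2.0 / (0.6 × 480 × 630 × 10⁻³) = 5.093 mm.
Required leg w = t_e / 0.707 = 7.203 mm → use 8 mm.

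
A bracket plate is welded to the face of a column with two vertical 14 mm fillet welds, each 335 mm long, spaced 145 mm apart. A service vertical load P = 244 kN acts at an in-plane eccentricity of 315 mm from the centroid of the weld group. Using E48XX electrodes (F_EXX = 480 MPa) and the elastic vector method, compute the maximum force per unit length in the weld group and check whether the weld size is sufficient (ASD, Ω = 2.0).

Total weld length L_w = 670 mm. Treat welds as unit-width lines.
Polar moment about centroid: J = 2[d³/12 + d(b/2)²] = 2[335³/12 + 335×72.5²] = 9788000 mm³.
Direct shear f_v = P/L_w = 244×10³ / 670 = 364.2 N/mm (vertical).
Torsion M = P·e = 244×10³ × 315 = 76860000 N·mm.
Critical point at (x, y) = (72.5, 167.5) from centroid. f_tx = M·y/J = 1315 N/mm; f_ty = M·x/J = 569.3 N/mm.
Resultant f_max = √[f_tx² + (f_v + f_ty)²] = √[1315² + (364.2 + 569.3)²] = 1613 N/mm.
Capacity per unit length: r_n/Ω = (1/2.0) × 0.6 × 480 × (0.707 × 14) = 1425 N/mm.
1613 > 1425 → NOT adequate.

f_max ≈ 1610 N/mm; NOT adequate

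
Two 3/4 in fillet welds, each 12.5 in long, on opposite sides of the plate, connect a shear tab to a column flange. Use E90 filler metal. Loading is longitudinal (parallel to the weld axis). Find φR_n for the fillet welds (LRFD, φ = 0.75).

φR_n ≈ 537 kips

E90XX → F_EXX = 90 ksi.
Effective throat t_e = 0.707 × 0.75 = 0.5302 in.
Total length L = 25 in; A_we = 0.5302 × 25 = 13.26 in².
F_nw = 0.6 F_EXX = 0.6 × 90 = 54 ksi.
φR_n = 0.75 × 54 × 13.26 = 536.9 kips.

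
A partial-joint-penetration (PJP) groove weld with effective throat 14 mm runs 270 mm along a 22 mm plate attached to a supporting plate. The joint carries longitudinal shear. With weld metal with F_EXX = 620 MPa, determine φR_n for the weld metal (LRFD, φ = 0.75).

Effective throat (given) t_e = 14 mm.
A_we = 14 × 270 = 3780 mm².
F_nw = 0.6 F_EXX = 372 MPa.
φR_n = 0.75 × 372 × 3780 × 10⁻³ = 1055 kN.

φR_n ≈ 1050 kN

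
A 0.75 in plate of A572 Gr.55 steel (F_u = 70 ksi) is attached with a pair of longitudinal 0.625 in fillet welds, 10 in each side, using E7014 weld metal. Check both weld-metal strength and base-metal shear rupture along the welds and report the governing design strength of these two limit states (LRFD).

φR_n ≈ 278 kips (weld metal governs)

E70XX → F_EXX = 70 ksi.
t_e = 0.707 × 0.625 = 0.4419 in; L = 20 in.
Weld metal: φR_n = 0.75 × 0.6 × 70 × 0.4419 × 20 = 278.4 kips.
Base metal (shear rupture): φR_n = 0.75 × 0.6 × 70 × 0.75 × 20 = 472.5 kips.
Governing: weld metal.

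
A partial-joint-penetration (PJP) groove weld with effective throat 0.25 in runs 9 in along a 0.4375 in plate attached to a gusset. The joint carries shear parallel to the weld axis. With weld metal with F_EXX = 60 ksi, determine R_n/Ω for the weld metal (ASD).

R_n/Ω ≈ 40.5 kip

Effective throat (given) t_e = 0.25 in.
A_we = 0.25 × 9 = 2.25 in².
F_nw = 0.6 F_EXX = 36 ksi.
R_n/Ω = (36 × 2.25) / 2.0 = 40.5 kip.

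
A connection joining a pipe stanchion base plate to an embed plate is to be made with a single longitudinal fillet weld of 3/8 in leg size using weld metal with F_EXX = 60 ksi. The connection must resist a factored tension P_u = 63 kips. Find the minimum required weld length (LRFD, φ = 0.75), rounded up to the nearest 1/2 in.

Throat t_e = 0.707 × 0.375 = 0.2651 in.
φr_n = 0.75 × 0.6 × 60 × 0.2651 = 7.158 kips/in.
L_req = P_u / φr_n = 63 / 7.158 = 8.801 in total.
Round up → use L = 9 in.

L = 9 in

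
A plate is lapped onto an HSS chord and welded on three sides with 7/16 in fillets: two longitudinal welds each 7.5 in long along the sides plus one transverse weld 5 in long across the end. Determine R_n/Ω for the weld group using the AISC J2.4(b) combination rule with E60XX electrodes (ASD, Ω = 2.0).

R_n/Ω ≈ 113 kips

E60XX → F_EXX = 60 ksi.
t_e = 0.707 × 0.4375 = 0.3093 in.
R_nwl = 0.6 × 60 × 0.3093 × 15 = 167 kips (longitudinal, 2 welds).
R_nwt = 0.6 × 60 × 0.3093 × 5 = 55.68 kips (transverse, base value).
(i) R_nwl + R_nwt = 222.7 kips; (ii) 0.85 R_nwl + 1.5 R_nwt = 225.5 kips.
R_n = max = 225.5 kips [governs: (ii)]; R_n/Ω = 112.7 kips.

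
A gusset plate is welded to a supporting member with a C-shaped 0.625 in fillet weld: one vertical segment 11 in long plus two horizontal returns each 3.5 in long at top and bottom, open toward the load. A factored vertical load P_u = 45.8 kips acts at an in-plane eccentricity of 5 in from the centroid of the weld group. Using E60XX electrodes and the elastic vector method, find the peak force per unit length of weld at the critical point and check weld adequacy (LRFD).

f_max ≈ 5.75 kip/in; adequate

E60XX → F_EXX = 60 ksi.
Total weld length L_w = 18 in. Treat welds as unit-width lines.
Centroid: x̄ = 2×3.5×1.75 / 18 = 0.6806 in from the vertical weld.
Polar moment about centroid: J = I_x + I_y = [11³/12 + 2×3.5×5.5²] + [11×0.6806² + 2(3.5³/12 + 3.5×1.069²)] = 342.9 in³.
Direct shear f_v = P/L_w = 45.8 / 18 = 2.544 kip/in (vertical).
Torsion M = P·e = 45.8 × 5 = 229 kip·in.
Critical point at (x, y) = (2.819, 5.5) from centroid. f_tx = M·y/J = 3.673 kip/in; f_ty = M·x/J = 1.883 kip/in.
Resultant f_max = √[f_tx² + (f_v + f_ty)²] = √[3.673² + (2.544 + 1.883)²] = 5.753 kip/in.
Capacity per unit length: φr_n = 0.75 × 0.6 × 60 × (0.707 × 0.625) = 11.93 kip/in.
5.753 ≤ 11.93 → adequate.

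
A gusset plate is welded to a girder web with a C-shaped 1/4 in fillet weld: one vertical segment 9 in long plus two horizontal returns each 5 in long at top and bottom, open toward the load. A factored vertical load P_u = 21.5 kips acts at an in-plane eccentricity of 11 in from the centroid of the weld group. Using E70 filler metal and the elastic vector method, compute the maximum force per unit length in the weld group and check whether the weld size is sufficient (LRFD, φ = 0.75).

f_max ≈ 5.18 kip/in; adequate

E70XX → F_EXX = 70 ksi.
Total weld length L_w = 19 in. Treat welds as unit-width lines.
Centroid: x̄ = 2×5×2.5 / 19 = 1.316 in from the vertical weld.
Polar moment about centroid: J = I_x + I_y = [9³/12 + 2×5×4.5²] + [9×1.316² + 2(5³/12 + 5×1.184²)] = 313.7 in³.
Direct shear f_v = P/L_w = 21.5 / 19 = 1.132 kip/in (vertical).
Torsion M = P·e = 21.5 × 11 = 236.5 kip·in.
Critical point at (x, y) = (3.684, 4.5) from centroid. f_tx = M·y/J = 3.393 kip/in; f_ty = M·x/J = 2.778 kip/in.
Resultant f_max = √[f_tx² + (f_v + f_ty)²] = √[3.393² + (1.132 + 2.778)²] = 5.176 kip/in.
Capacity per unit length: φr_n = 0.75 × 0.6 × 70 × (0.707 × 0.25) = 5.568 kip/in.
5.176 ≤ 5.568 → adequate.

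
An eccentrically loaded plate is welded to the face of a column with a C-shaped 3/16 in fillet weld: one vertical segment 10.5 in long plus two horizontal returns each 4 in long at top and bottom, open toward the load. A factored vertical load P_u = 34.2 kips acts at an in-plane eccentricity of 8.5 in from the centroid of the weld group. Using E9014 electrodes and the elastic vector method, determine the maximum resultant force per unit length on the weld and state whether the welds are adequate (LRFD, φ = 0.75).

f_max ≈ 6.29 kip/in; NOT adequate

E90XX → F_EXX = 90 ksi.
Total weld length L_w = 18.5 in. Treat welds as unit-width lines.
Centroid: x̄ = 2×4×2 / 18.5 = 0.8649 in from the vertical weld.
Polar moment about centroid: J = I_x + I_y = [10.5³/12 + 2×4×5.25²] + [10.5×0.8649² + 2(4³/12 + 4×1.135²)] = 345.8 in³.
Direct shear f_v = P/L_w = 34.2 / 18.5 = 1.849 kip/in (vertical).
Torsion M = P·e = 34.2 × 8.5 = 290.7 kip·in.
Critical point at (x, y) = (3.135, 5.25) from centroid. f_tx = M·y/J = 4.413 kip/in; f_ty = M·x/J = 2.636 kip/in.
Resultant f_max = √[f_tx² + (f_v + f_ty)²] = √[4.413² + (1.849 + 2.636)²] = 6.292 kip/in.
Capacity per unit length: φr_n = 0.75 × 0.6 × 90 × (0.707 × 0.1875) = 5.369 kip/in.
6.292 > 5.369 → NOT adequate.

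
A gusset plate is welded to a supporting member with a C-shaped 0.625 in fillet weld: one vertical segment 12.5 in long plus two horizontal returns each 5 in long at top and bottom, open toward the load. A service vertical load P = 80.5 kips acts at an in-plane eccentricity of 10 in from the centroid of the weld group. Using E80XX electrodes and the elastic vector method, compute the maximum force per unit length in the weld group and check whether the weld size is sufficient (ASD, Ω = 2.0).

E80XX → F_EXX = 80 ksi.
Total weld length L_w = 22.5 in. Treat welds as unit-width lines.
Centroid: x̄ = 2×5×2.5 / 22.5 = 1.111 in from the vertical weld.
Polar moment about centroid: J = I_x + I_y = [12.5³/12 + 2×5×6.25²] + [12.5×1.111² + 2(5³/12 + 5×1.389²)] = 608.9 in³.
Direct shear f_v = P/L_w = 80.5 / 22.5 = 3.578 kip/in (vertical).
Torsion M = P·e = 80.5 × 10 = 805 kip·in.
Critical point at (x, y) = (3.889, 6.25) from centroid. f_tx = M·y/J = 8.262 kip/in; f_ty = M·x/J = 5.141 kip/in.
Resultant f_max = √[f_tx² + (f_v + f_ty)²] = √[8.262² + (3.578 + 5.141)²] = 12.01 kip/in.
Capacity per unit length: r_n/Ω = (1/2.0) × 0.6 × 80 × (0.707 × 0.625) = 10.6 kip/in.
12.01 > 10.6 → NOT adequate.

f_max ≈ 12 kip/in; NOT adequate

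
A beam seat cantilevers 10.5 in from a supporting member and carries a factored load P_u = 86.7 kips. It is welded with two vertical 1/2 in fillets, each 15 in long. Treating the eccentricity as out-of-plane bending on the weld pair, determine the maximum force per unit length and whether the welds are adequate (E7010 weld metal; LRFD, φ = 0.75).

E70XX → F_EXX = 70 ksi.
L_w = 2 × 15 = 30 in; section modulus (unit throat) S = 2 × L²/6 = 75 in².
Direct shear f_v = P/L_w = 86.7/30 = 2.89 kip/in.
Moment M = P × e = 86.7 × 10.5 = 910.35 kip·in; bending f_b = M/S = 12.14 kip/in.
f_max = √(f_v² + f_b²) = √(2.89² + 12.14²) = 12.48 kip/in.
φr_n = 0.75 × 0.6 × 70 × (0.707 × 0.5) = 11.14 kip/in → NOT adequate.

f_max ≈ 12.5 kip/in; NOT adequate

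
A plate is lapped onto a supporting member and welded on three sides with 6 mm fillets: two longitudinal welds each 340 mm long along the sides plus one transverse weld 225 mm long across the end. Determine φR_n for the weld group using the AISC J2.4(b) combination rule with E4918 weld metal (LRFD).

E49XX → F_EXX = 490 MPa.
t_e = 0.707 × 6 = 4.242 mm.
R_nwl = 0.6 × 490 × 4.242 × 680 × 10⁻³ = 848.1 kN (longitudinal, 2 welds).
R_nwt = 0.6 × 490 × 4.242 × 225 × 10⁻³ = 280.6 kN (transverse, base value).
(i) R_nwl + R_nwt = 1129 kN; (ii) 0.85 R_nwl + 1.5 R_nwt = 1142 kN.
R_n = max = 1142 kN [governs: (ii)]; φR_n = 856.3 kN.

φR_n ≈ 856 kN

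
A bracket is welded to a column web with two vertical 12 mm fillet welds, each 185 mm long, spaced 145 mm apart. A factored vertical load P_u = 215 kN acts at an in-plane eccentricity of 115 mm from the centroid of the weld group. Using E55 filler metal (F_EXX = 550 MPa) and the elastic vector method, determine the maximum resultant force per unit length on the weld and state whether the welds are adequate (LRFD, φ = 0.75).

Total weld length L_w = 370 mm. Treat welds as unit-width lines.
Polar moment about centroid: J = 2[d³/12 + d(b/2)²] = 2[185³/12 + 185×72.5²] = 3000000 mm³.
Direct shear f_v = P/L_w = 215×10³ / 370 = 581.1 N/mm (vertical).
Torsion M = P·e = 215×10³ × 115 = 24725000 N·mm.
Critical point at (x, y) = (72.5, 92.5) from centroid. f_tx = M·y/J = 762.3 N/mm; f_ty = M·x/J = 597.5 N/mm.
Resultant f_max = √[f_tx² + (f_v + f_ty)²] = √[762.3² + (581.1 + 597.5)²] = 1404 N/mm.
Capacity per unit length: φr_n = 0.75 × 0.6 × 550 × (0.707 × 12) = 2100 N/mm.
1404 ≤ 2100 → adequate.

f_max ≈ 1400 N/mm; adequate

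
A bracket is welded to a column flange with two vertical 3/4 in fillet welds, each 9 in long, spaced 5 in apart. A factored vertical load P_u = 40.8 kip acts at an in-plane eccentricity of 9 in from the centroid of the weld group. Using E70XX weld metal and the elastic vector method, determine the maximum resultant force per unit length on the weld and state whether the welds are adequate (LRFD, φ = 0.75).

f_max ≈ 9.39 kip/in; adequate

E70XX → F_EXX = 70 ksi.
Total weld length L_w = 18 in. Treat welds as unit-width lines.
Polar moment about centroid: J = 2[d³/12 + d(b/2)²] = 2[9³/12 + 9×2.5²] = 234 in³.
Direct shear f_v = P/L_w = 40.8 / 18 = 2.267 kip/in (vertical).
Torsion M = P·e = 40.8 × 9 = 367.2 kip·in.
Critical point at (x, y) = (2.5, 4.5) from centroid. f_tx = M·y/J = 7.062 kip/in; f_ty = M·x/J = 3.923 kip/in.
Resultant f_max = √[f_tx² + (f_v + f_ty)²] = √[7.062² + (2.267 + 3.923)²] = 9.39 kip/in.
Capacity per unit length: φr_n = 0.75 × 0.6 × 70 × (0.707 × 0.75) = 16.7 kip/in.
9.39 ≤ 16.7 → adequate.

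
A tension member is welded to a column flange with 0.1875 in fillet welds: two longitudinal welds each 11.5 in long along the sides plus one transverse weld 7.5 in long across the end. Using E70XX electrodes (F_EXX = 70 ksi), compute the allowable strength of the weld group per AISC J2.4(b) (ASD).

t_e = 0.707 × 0.1875 = 0.1326 in.
R_nwl = 0.6 × 70 × 0.1326 × 23 = 128.1 kips (longitudinal, 2 welds).
R_nwt = 0.6 × 70 × 0.1326 × 7.5 = 41.76 kips (transverse, base value).
(i) R_nwl + R_nwt = 169.8 kips; (ii) 0.85 R_nwl + 1.5 R_nwt = 171.5 kips.
R_n = max = 171.5 kips [governs: (ii)]; R_n/Ω = 85.74 kips.

R_n/Ω ≈ 85.7 kips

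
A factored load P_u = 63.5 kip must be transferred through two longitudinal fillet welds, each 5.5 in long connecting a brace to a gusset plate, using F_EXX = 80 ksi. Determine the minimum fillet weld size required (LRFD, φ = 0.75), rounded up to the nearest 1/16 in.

w = 1/4 in

Total weld length L = 11 in.
Required throat t_e = P_u / (φ × 0.6 F_EXX × L) = 63.5 / (0.75 × 0.6 × 80 × 11) = 0.1604 in.
Required leg w = t_e / 0.707 = 0.2268 in → use 1/4 in.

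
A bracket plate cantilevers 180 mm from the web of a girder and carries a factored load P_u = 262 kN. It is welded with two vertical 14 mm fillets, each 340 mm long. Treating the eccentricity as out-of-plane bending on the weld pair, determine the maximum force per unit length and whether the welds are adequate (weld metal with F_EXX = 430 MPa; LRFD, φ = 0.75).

L_w = 2 × 340 = 680 mm; section modulus (unit throat) S = 2 × L²/6 = 38530 mm².
Direct shear f_v = P/L_w = 262×10³/680 = 385.3 N/mm.
Moment M = P × e = 262×10³ × 180 = 47160000 N·mm; bending f_b = M/S = 1224 N/mm.
f_max = √(f_v² + f_b²) = √(385.3² + 1224²) = 1283 N/mm.
φr_n = 0.75 × 0.6 × 430 × (0.707 × 14) = 1915 N/mm → adequate.

f_max ≈ 1280 N/mm; adequate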